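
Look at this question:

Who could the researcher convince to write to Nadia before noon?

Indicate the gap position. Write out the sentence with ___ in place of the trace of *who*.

Who could the researcher convince ___ to write to Nadia before noon?

Pre-movement form: The researcher could convince who to write to Nadia before noon.
'who' functions as the direct object of 'convince'. The gap is right after 'convince'.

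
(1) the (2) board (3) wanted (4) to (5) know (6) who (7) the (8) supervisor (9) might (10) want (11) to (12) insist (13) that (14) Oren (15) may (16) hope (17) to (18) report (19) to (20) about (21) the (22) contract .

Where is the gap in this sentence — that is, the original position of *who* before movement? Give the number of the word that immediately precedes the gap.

Pre-movement form: The supervisor might want to insist that Oren may hope to report to who about the contract.
'who' is the object of the preposition 'to'. Wh-movement fronts it, leaving a gap right after 'to':
The board wanted to know who the supervisor might want to insist that Oren may hope to report to ___ about the contract.
'to' is word 19.

19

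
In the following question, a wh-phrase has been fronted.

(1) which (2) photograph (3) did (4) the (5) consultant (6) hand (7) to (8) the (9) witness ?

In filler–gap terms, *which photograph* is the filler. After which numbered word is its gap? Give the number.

Underlying clause: The consultant did hand which photograph to the witness.
'which photograph' is the direct object of 'hand'. Wh-movement fronts it, leaving a gap right after 'hand':
Which photograph did the consultant hand ___ to the witness?
'hand' is word 6.

6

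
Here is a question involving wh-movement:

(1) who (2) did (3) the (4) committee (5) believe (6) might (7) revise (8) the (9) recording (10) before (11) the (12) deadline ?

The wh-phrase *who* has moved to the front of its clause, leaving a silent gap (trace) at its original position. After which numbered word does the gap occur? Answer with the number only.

5

Before movement: The committee did believe who might revise the recording before the deadline.
'who' functions as the subject of the clause embedded under 'believe'. Wh-movement fronts it, leaving a gap right after 'believe':
Who did the committee believe ___ might revise the recording before the deadline?
'believe' is word 5.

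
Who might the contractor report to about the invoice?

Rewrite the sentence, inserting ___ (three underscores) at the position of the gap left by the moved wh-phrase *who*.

Who might the contractor report to ___ about the invoice?

In situ: The contractor might report to who about the invoice.
The filler 'who' is interpreted as the object of the preposition 'to'. The gap is right after 'to'.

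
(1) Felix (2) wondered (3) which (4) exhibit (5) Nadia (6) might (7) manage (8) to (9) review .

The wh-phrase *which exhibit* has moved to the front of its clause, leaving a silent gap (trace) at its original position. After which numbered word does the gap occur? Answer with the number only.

9

Pre-movement form: Nadia might manage to review which exhibit.
'which exhibit' is the direct object of 'review'. It moves to the left edge, and the trace sits right after 'review':
Felix wondered which exhibit Nadia might manage to review ___.
'review' is word 9.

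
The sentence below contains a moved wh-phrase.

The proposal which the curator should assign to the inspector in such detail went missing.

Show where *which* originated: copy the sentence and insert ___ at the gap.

The filler 'which' is interpreted as the direct object of 'assign'. The gap is right after 'assign'.

The proposal which the curator should assign ___ to the inspector in such detail went missing.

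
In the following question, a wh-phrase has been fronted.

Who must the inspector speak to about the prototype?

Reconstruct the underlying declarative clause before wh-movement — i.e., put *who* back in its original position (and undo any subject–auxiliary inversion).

The inspector must speak to who about the prototype.

The filler 'who' is interpreted as the object of the preposition 'to'. Fronting leaves a gap immediately after 'to':
Who must the inspector speak to ___ about the prototype?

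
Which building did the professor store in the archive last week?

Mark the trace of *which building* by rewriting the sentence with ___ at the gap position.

Pre-movement form: The professor did store which building in the archive last week.
The filler 'which building' is interpreted as the direct object of 'store'. The gap is right after 'store'.

Which building did the professor store ___ in the archive last week?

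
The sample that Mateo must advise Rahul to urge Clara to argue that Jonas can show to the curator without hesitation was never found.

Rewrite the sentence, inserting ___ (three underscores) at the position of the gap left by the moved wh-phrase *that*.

The sample that Mateo must advise Rahul to urge Clara to argue that Jonas can show ___ to the curator without hesitation was never found.

'that' is the direct object of 'show'. The gap is right after 'show'.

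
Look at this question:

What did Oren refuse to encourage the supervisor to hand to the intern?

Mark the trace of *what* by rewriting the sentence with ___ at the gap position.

Pre-movement form: Oren did refuse to encourage the supervisor to hand what to the intern.
The filler 'what' is interpreted as the direct object of 'hand'. The gap is right after 'hand'.

What did Oren refuse to encourage the supervisor to hand ___ to the intern?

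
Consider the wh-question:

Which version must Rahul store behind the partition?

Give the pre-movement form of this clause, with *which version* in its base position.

Rahul must store which version behind the partition.

'which version' functions as the direct object of 'store'. It moves to the left edge, and the trace sits right after 'store':
Which version must Rahul store ___ behind the partition?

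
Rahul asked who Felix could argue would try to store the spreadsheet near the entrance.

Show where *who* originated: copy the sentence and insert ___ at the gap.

Underlying clause: Felix could argue who would try to store the spreadsheet near the entrance.
'who' is the subject of the clause embedded under 'argue'. The gap is right after 'argue'.

Rahul asked who Felix could argue ___ would try to store the spreadsheet near the entrance.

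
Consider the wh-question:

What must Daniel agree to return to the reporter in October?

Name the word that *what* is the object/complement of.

Pre-movement form: Daniel must agree to return what to the reporter in October.
'what' is the direct object of 'return'. Fronting leaves a gap immediately after 'return':
What must Daniel agree to return ___ to the reporter in October?

return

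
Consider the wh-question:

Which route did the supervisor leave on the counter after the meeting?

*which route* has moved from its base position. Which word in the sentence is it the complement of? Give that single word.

leave

Underlying clause: The supervisor did leave which route on the counter after the meeting.
'which route' is the direct object of 'leave'. Fronting leaves a gap immediately after 'leave':
Which route did the supervisor leave ___ on the counter after the meeting?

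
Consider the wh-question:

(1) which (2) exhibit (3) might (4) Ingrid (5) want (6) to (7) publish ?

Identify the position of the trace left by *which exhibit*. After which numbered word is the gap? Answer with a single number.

7

Before movement: Ingrid might want to publish which exhibit.
'which exhibit' is the direct object of 'publish'. It moves to the left edge, and the trace sits right after 'publish':
Which exhibit might Ingrid want to publish ___?
'publish' is word 7.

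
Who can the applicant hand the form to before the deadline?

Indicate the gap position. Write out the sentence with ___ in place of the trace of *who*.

Pre-movement form: The applicant can hand the form to who before the deadline.
'who' is the object of the preposition 'to' (recipient of 'hand'). The gap is right after 'to'.

Who can the applicant hand the form to ___ before the deadline?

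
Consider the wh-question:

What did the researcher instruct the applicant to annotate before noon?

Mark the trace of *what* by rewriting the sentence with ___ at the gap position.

In situ: The researcher did instruct the applicant to annotate what before noon.
'what' is the direct object of 'annotate'. The gap is right after 'annotate'.

What did the researcher instruct the applicant to annotate ___ before noon?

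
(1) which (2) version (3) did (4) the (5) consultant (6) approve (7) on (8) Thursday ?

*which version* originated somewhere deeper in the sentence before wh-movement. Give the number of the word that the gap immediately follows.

Pre-movement form: The consultant did approve which version on Thursday.
The filler 'which version' is interpreted as the direct object of 'approve'. Fronting leaves a gap immediately after 'approve':
Which version did the consultant approve ___ on Thursday?
'approve' is word 6.

6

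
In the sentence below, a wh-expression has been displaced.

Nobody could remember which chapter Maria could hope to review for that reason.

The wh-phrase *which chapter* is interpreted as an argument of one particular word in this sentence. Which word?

In situ: Maria could hope to review which chapter for that reason.
'which chapter' functions as the direct object of 'review'. Fronting leaves a gap immediately after 'review':
Nobody could remember which chapter Maria could hope to review ___ for that reason.

review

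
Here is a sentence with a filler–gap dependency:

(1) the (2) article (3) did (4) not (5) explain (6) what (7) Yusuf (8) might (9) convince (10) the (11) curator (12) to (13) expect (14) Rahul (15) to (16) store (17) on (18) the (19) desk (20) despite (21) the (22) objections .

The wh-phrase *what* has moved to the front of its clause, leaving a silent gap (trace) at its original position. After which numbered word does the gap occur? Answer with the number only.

In situ: Yusuf might convince the curator to expect Rahul to store what on the desk despite the objections.
'what' is the direct object of 'store'. It moves to the left edge, and the trace sits right after 'store':
The article did not explain what Yusuf might convince the curator to expect Rahul to store ___ on the desk despite the objections.
'store' is word 16.

16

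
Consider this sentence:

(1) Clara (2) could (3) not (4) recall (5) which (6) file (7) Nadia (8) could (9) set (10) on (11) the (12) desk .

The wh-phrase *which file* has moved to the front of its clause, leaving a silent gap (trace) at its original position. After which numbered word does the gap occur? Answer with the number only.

9

In situ: Nadia could set which file on the desk.
'which file' is the direct object of 'set'. It moves to the left edge, and the trace sits right after 'set':
Clara could not recall which file Nadia could set ___ on the desk.
'set' is word 9.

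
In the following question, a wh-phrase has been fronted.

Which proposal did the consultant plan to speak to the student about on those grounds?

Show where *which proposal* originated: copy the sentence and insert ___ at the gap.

Before movement: The consultant did plan to speak to the student about which proposal on those grounds.
'which proposal' is the object of the preposition 'about'. The gap is right after 'about'.

Which proposal did the consultant plan to speak to the student about ___ on those grounds?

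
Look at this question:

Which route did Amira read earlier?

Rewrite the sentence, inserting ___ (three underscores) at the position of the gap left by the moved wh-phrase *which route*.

Which route did Amira read ___ earlier?

Before movement: Amira did read which route earlier.
'which route' is the direct object of 'read'. The gap is right after 'read'.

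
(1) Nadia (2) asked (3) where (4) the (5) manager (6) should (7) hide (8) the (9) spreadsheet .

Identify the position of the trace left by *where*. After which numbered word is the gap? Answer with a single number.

9

Pre-movement form: The manager should hide the spreadsheet where.
'where' functions as the locative complement of 'hide'. It moves to the left edge, and the trace sits right after 'spreadsheet':
Nadia asked where the manager should hide the spreadsheet ___.
'spreadsheet' is word 9.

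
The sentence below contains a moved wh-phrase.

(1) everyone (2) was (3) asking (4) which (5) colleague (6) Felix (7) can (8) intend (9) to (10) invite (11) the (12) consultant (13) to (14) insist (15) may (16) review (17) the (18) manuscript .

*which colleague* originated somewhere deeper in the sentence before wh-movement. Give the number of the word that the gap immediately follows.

14

Underlying clause: Felix can intend to invite the consultant to insist which colleague may review the manuscript.
'which colleague' is the subject of the clause embedded under 'insist'. Fronting leaves a gap immediately after 'insist':
Everyone was asking which colleague Felix can intend to invite the consultant to insist ___ may review the manuscript.
'insist' is word 14.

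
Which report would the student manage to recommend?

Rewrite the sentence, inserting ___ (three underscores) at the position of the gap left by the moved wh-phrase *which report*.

Which report would the student manage to recommend ___?

Underlying clause: The student would manage to recommend which report.
'which report' is the direct object of 'recommend'. The gap is right after 'recommend'.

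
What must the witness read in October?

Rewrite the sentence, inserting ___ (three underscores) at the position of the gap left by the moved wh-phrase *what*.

Before movement: The witness must read what in October.
The filler 'what' is interpreted as the direct object of 'read'. The gap is right after 'read'.

What must the witness read ___ in October?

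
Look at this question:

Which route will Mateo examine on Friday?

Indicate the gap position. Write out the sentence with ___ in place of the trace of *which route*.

Which route will Mateo examine ___ on Friday?

Underlying clause: Mateo will examine which route on Friday.
'which route' functions as the direct object of 'examine'. The gap is right after 'examine'.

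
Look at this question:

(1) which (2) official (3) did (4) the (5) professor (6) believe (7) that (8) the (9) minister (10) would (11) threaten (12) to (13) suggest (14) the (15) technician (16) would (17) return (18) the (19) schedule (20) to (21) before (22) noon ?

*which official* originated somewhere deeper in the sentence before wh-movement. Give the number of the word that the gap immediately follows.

20

In situ: The professor did believe that the minister would threaten to suggest the technician would return the schedule to which official before noon.
'which official' is the object of the preposition 'to' (recipient of 'return'). Wh-movement fronts it, leaving a gap right after 'to':
Which official did the professor believe that the minister would threaten to suggest the technician would return the schedule to ___ before noon?
'to' is word 20.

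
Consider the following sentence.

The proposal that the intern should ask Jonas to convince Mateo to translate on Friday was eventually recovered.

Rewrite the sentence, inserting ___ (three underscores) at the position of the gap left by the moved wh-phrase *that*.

The proposal that the intern should ask Jonas to convince Mateo to translate ___ on Friday was eventually recovered.

The filler 'that' is interpreted as the direct object of 'translate'. The gap is right after 'translate'.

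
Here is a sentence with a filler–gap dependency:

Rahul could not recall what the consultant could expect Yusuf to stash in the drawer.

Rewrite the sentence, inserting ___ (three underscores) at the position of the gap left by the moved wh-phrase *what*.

In situ: The consultant could expect Yusuf to stash what in the drawer.
'what' functions as the direct object of 'stash'. The gap is right after 'stash'.

Rahul could not recall what the consultant could expect Yusuf to stash ___ in the drawer.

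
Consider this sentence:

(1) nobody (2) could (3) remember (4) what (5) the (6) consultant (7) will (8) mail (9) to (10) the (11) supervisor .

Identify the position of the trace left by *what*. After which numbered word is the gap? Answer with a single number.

In situ: The consultant will mail what to the supervisor.
The filler 'what' is interpreted as the direct object of 'mail'. Wh-movement fronts it, leaving a gap right after 'mail':
Nobody could remember what the consultant will mail ___ to the supervisor.
'mail' is word 8.

8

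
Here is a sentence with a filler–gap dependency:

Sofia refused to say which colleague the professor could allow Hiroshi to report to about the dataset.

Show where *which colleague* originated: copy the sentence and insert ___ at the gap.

Sofia refused to say which colleague the professor could allow Hiroshi to report to ___ about the dataset.

In situ: The professor could allow Hiroshi to report to which colleague about the dataset.
'which colleague' functions as the object of the preposition 'to'. The gap is right after 'to'.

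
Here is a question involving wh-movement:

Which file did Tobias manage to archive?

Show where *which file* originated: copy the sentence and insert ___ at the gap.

Underlying clause: Tobias did manage to archive which file.
'which file' functions as the direct object of 'archive'. The gap is right after 'archive'.

Which file did Tobias manage to archive ___?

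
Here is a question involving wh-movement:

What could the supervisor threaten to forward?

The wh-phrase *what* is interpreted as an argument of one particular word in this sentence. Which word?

Underlying clause: The supervisor could threaten to forward what.
'what' functions as the direct object of 'forward'. Wh-movement fronts it, leaving a gap right after 'forward':
What could the supervisor threaten to forward ___?

forward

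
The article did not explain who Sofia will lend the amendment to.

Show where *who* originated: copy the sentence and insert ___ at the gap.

The article did not explain who Sofia will lend the amendment to ___.

Underlying clause: Sofia will lend the amendment to who.
'who' functions as the object of the preposition 'to' (recipient of 'lend'). The gap is right after 'to'.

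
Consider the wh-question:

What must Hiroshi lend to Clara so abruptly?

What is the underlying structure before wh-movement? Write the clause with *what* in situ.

Hiroshi must lend what to Clara so abruptly.

'what' is the direct object of 'lend'. Wh-movement fronts it, leaving a gap right after 'lend':
What must Hiroshi lend ___ to Clara so abruptly?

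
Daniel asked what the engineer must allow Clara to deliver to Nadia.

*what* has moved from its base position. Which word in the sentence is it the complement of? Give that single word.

Before movement: The engineer must allow Clara to deliver what to Nadia.
'what' functions as the direct object of 'deliver'. Wh-movement fronts it, leaving a gap right after 'deliver':
Daniel asked what the engineer must allow Clara to deliver ___ to Nadia.

deliver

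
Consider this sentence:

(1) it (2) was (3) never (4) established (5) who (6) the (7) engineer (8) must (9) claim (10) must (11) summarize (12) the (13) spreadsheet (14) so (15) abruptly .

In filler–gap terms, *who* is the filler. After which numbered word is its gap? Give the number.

Underlying clause: The engineer must claim who must summarize the spreadsheet so abruptly.
'who' is the subject of the clause embedded under 'claim'. It moves to the left edge, and the trace sits right after 'claim':
It was never established who the engineer must claim ___ must summarize the spreadsheet so abruptly.
'claim' is word 9.

9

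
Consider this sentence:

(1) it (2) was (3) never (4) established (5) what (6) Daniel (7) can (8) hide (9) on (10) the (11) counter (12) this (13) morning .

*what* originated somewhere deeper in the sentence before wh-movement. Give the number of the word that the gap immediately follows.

8

Pre-movement form: Daniel can hide what on the counter this morning.
The filler 'what' is interpreted as the direct object of 'hide'. It moves to the left edge, and the trace sits right after 'hide':
It was never established what Daniel can hide ___ on the counter this morning.
'hide' is word 8.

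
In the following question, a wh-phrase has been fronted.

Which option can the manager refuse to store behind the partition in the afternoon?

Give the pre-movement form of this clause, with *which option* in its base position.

The manager can refuse to store which option behind the partition in the afternoon.

'which option' functions as the direct object of 'store'. Wh-movement fronts it, leaving a gap right after 'store':
Which option can the manager refuse to store ___ behind the partition in the afternoon?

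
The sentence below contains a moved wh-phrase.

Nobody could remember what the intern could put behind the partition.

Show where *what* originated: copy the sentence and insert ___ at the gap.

Pre-movement form: The intern could put what behind the partition.
The filler 'what' is interpreted as the direct object of 'put'. The gap is right after 'put'.

Nobody could remember what the intern could put ___ behind the partition.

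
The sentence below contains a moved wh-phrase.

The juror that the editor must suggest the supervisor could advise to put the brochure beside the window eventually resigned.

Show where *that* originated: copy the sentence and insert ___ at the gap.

The juror that the editor must suggest the supervisor could advise ___ to put the brochure beside the window eventually resigned.

'that' is the direct object of 'advise'. The gap is right after 'advise'.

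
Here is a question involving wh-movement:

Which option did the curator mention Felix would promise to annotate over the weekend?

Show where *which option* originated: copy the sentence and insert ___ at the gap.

In situ: The curator did mention Felix would promise to annotate which option over the weekend.
'which option' functions as the direct object of 'annotate'. The gap is right after 'annotate'.

Which option did the curator mention Felix would promise to annotate ___ over the weekend?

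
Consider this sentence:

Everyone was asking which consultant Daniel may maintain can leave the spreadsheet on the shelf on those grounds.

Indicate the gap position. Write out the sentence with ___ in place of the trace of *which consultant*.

Pre-movement form: Daniel may maintain which consultant can leave the spreadsheet on the shelf on those grounds.
'which consultant' is the subject of the clause embedded under 'maintain'. The gap is right after 'maintain'.

Everyone was asking which consultant Daniel may maintain ___ can leave the spreadsheet on the shelf on those grounds.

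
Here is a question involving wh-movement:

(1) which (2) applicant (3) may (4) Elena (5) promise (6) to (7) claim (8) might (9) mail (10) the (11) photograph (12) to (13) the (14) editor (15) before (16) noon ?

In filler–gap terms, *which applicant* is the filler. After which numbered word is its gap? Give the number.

In situ: Elena may promise to claim which applicant might mail the photograph to the editor before noon.
The filler 'which applicant' is interpreted as the subject of the clause embedded under 'claim'. It moves to the left edge, and the trace sits right after 'claim':
Which applicant may Elena promise to claim ___ might mail the photograph to the editor before noon?
'claim' is word 7.

7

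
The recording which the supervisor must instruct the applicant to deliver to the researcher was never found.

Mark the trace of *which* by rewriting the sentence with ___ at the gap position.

'which' functions as the direct object of 'deliver'. The gap is right after 'deliver'.

The recording which the supervisor must instruct the applicant to deliver ___ to the researcher was never found.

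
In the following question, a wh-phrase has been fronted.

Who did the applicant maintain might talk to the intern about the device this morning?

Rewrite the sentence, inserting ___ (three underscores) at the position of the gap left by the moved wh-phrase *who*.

Who did the applicant maintain ___ might talk to the intern about the device this morning?

Pre-movement form: The applicant did maintain who might talk to the intern about the device this morning.
'who' functions as the subject of the clause embedded under 'maintain'. The gap is right after 'maintain'.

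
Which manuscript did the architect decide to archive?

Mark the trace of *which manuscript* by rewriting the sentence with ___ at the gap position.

Before movement: The architect did decide to archive which manuscript.
The filler 'which manuscript' is interpreted as the direct object of 'archive'. The gap is right after 'archive'.

Which manuscript did the architect decide to archive ___?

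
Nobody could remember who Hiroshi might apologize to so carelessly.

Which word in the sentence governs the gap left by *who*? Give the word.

to

Underlying clause: Hiroshi might apologize to who so carelessly.
'who' is the object of the preposition 'to'. It moves to the left edge, and the trace sits right after 'to':
Nobody could remember who Hiroshi might apologize to ___ so carelessly.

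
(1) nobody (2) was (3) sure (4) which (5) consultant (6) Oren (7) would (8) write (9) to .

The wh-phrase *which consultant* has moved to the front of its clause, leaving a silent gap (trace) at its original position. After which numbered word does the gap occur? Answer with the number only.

9

Underlying clause: Oren would write to which consultant.
'which consultant' functions as the object of the preposition 'to'. Wh-movement fronts it, leaving a gap right after 'to':
Nobody was sure which consultant Oren would write to ___.
'to' is word 9.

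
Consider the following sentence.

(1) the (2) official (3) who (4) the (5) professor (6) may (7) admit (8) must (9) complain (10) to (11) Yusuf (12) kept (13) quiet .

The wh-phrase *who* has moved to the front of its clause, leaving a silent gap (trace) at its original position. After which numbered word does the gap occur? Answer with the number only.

7

'who' is the subject of the clause embedded under 'admit'. It moves to the left edge, and the trace sits right after 'admit':
The official who the professor may admit ___ must complain to Yusuf kept quiet.
'admit' is word 7.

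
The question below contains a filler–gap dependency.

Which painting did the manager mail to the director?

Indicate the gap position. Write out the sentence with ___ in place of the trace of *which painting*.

Pre-movement form: The manager did mail which painting to the director.
The filler 'which painting' is interpreted as the direct object of 'mail'. The gap is right after 'mail'.

Which painting did the manager mail ___ to the director?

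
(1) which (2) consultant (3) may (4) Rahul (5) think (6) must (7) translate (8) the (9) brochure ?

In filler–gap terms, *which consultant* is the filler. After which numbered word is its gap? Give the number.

Underlying clause: Rahul may think which consultant must translate the brochure.
The filler 'which consultant' is interpreted as the subject of the clause embedded under 'think'. It moves to the left edge, and the trace sits right after 'think':
Which consultant may Rahul think ___ must translate the brochure?
'think' is word 5.

5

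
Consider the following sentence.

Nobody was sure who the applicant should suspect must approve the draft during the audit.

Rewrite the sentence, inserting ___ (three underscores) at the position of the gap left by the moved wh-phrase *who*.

Nobody was sure who the applicant should suspect ___ must approve the draft during the audit.

In situ: The applicant should suspect who must approve the draft during the audit.
'who' is the subject of the clause embedded under 'suspect'. The gap is right after 'suspect'.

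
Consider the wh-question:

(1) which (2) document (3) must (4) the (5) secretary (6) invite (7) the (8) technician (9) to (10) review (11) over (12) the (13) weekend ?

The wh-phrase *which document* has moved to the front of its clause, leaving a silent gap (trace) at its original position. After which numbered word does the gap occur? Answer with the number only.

Pre-movement form: The secretary must invite the technician to review which document over the weekend.
'which document' functions as the direct object of 'review'. Fronting leaves a gap immediately after 'review':
Which document must the secretary invite the technician to review ___ over the weekend?
'review' is word 10.

10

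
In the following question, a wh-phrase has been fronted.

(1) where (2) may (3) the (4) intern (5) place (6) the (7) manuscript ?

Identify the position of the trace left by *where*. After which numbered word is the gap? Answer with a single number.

7

In situ: The intern may place the manuscript where.
The filler 'where' is interpreted as the locative complement of 'place'. Fronting leaves a gap immediately after 'manuscript':
Where may the intern place the manuscript ___?
'manuscript' is word 7.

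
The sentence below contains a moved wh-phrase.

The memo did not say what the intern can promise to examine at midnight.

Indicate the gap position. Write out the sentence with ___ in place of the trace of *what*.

The memo did not say what the intern can promise to examine ___ at midnight.

Pre-movement form: The intern can promise to examine what at midnight.
The filler 'what' is interpreted as the direct object of 'examine'. The gap is right after 'examine'.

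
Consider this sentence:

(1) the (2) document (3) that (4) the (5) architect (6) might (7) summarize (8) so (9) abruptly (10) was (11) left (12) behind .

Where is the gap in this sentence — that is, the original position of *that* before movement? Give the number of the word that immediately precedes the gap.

'that' is the direct object of 'summarize'. It moves to the left edge, and the trace sits right after 'summarize':
The document that the architect might summarize ___ so abruptly was left behind.
'summarize' is word 7.

7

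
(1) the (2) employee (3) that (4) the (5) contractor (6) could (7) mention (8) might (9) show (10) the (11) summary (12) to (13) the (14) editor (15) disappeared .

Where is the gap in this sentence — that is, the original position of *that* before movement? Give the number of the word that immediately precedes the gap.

'that' functions as the subject of the clause embedded under 'mention'. Wh-movement fronts it, leaving a gap right after 'mention':
The employee that the contractor could mention ___ might show the summary to the editor disappeared.
'mention' is word 7.

7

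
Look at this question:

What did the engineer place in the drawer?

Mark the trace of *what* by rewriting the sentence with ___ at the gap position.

What did the engineer place ___ in the drawer?

Before movement: The engineer did place what in the drawer.
'what' is the direct object of 'place'. The gap is right after 'place'.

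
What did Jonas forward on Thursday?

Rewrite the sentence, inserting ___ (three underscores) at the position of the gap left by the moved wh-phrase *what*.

Underlying clause: Jonas did forward what on Thursday.
The filler 'what' is interpreted as the direct object of 'forward'. The gap is right after 'forward'.

What did Jonas forward ___ on Thursday?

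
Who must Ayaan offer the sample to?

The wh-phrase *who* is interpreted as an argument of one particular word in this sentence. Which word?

to

Pre-movement form: Ayaan must offer the sample to who.
The filler 'who' is interpreted as the object of the preposition 'to' (recipient of 'offer'). It moves to the left edge, and the trace sits right after 'to':
Who must Ayaan offer the sample to ___?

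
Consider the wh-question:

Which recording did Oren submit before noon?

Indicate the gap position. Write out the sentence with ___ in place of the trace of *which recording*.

Which recording did Oren submit ___ before noon?

Underlying clause: Oren did submit which recording before noon.
'which recording' is the direct object of 'submit'. The gap is right after 'submit'.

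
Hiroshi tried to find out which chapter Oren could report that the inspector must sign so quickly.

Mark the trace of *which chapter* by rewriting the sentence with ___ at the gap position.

Hiroshi tried to find out which chapter Oren could report that the inspector must sign ___ so quickly.

In situ: Oren could report that the inspector must sign which chapter so quickly.
The filler 'which chapter' is interpreted as the direct object of 'sign'. The gap is right after 'sign'.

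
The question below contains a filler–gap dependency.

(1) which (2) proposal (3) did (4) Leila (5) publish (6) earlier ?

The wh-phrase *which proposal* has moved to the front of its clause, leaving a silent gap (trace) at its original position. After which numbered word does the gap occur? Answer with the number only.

5

Before movement: Leila did publish which proposal earlier.
The filler 'which proposal' is interpreted as the direct object of 'publish'. Wh-movement fronts it, leaving a gap right after 'publish':
Which proposal did Leila publish ___ earlier?
'publish' is word 5.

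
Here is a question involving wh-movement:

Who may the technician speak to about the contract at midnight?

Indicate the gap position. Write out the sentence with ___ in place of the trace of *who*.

Before movement: The technician may speak to who about the contract at midnight.
The filler 'who' is interpreted as the object of the preposition 'to'. The gap is right after 'to'.

Who may the technician speak to ___ about the contract at midnight?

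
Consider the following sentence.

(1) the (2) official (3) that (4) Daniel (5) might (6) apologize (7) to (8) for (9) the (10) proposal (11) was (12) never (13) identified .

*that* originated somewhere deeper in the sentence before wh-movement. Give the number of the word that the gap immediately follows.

7

'that' functions as the object of the preposition 'to'. Fronting leaves a gap immediately after 'to':
The official that Daniel might apologize to ___ for the proposal was never identified.
'to' is word 7.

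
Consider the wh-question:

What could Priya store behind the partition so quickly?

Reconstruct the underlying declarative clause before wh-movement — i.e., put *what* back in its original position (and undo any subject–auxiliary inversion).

Priya could store what behind the partition so quickly.

The filler 'what' is interpreted as the direct object of 'store'. It moves to the left edge, and the trace sits right after 'store':
What could Priya store ___ behind the partition so quickly?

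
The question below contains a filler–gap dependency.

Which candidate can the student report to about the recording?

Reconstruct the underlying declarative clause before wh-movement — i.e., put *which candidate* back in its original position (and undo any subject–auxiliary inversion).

'which candidate' functions as the object of the preposition 'to'. It moves to the left edge, and the trace sits right after 'to':
Which candidate can the student report to ___ about the recording?

The student can report to which candidate about the recording.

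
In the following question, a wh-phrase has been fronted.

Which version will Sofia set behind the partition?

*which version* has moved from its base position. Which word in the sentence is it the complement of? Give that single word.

Pre-movement form: Sofia will set which version behind the partition.
'which version' functions as the direct object of 'set'. It moves to the left edge, and the trace sits right after 'set':
Which version will Sofia set ___ behind the partition?

set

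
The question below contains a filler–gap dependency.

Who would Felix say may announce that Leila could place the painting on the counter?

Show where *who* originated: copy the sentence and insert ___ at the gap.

Before movement: Felix would say who may announce that Leila could place the painting on the counter.
'who' is the subject of the clause embedded under 'say'. The gap is right after 'say'.

Who would Felix say ___ may announce that Leila could place the painting on the counter?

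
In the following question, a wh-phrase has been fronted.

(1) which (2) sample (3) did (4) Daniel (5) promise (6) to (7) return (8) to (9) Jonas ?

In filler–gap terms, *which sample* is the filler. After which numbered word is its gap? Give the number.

7

In situ: Daniel did promise to return which sample to Jonas.
'which sample' functions as the direct object of 'return'. Wh-movement fronts it, leaving a gap right after 'return':
Which sample did Daniel promise to return ___ to Jonas?
'return' is word 7.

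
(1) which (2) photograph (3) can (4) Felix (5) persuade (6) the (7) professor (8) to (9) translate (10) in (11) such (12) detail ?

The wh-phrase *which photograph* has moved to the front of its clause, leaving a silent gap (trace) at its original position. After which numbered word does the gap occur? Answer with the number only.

9

Underlying clause: Felix can persuade the professor to translate which photograph in such detail.
'which photograph' is the direct object of 'translate'. Wh-movement fronts it, leaving a gap right after 'translate':
Which photograph can Felix persuade the professor to translate ___ in such detail?
'translate' is word 9.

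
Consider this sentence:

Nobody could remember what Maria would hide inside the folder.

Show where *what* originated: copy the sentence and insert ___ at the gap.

In situ: Maria would hide what inside the folder.
'what' is the direct object of 'hide'. The gap is right after 'hide'.

Nobody could remember what Maria would hide ___ inside the folder.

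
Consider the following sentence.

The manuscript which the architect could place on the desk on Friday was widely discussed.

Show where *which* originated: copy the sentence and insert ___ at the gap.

The manuscript which the architect could place ___ on the desk on Friday was widely discussed.

'which' functions as the direct object of 'place'. The gap is right after 'place'.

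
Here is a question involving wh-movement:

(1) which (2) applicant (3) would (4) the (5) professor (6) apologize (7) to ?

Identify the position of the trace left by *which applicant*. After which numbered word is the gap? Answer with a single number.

7

In situ: The professor would apologize to which applicant.
The filler 'which applicant' is interpreted as the object of the preposition 'to'. Fronting leaves a gap immediately after 'to':
Which applicant would the professor apologize to ___?
'to' is word 7.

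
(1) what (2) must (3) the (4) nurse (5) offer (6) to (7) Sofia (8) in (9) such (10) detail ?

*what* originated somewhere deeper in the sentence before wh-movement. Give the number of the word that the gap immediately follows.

Pre-movement form: The nurse must offer what to Sofia in such detail.
'what' functions as the direct object of 'offer'. It moves to the left edge, and the trace sits right after 'offer':
What must the nurse offer ___ to Sofia in such detail?
'offer' is word 5.

5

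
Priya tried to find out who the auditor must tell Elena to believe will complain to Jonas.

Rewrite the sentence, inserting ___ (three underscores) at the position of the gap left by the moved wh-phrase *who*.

Priya tried to find out who the auditor must tell Elena to believe ___ will complain to Jonas.

Pre-movement form: The auditor must tell Elena to believe who will complain to Jonas.
The filler 'who' is interpreted as the subject of the clause embedded under 'believe'. The gap is right after 'believe'.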